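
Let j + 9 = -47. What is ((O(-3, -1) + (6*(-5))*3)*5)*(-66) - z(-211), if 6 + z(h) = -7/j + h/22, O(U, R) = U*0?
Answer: 2614961/88 ≈ 29715.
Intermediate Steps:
O(U, R) = 0
j = -56 (j = -9 - 47 = -56)
z(h) = -47/8 + h/22 (z(h) = -6 + (-7/(-56) + h/22) = -6 + (-7*(-1/56) + h*(1/22)) = -6 + (⅛ + h/22) = -47/8 + h/22)
((O(-3, -1) + (6*(-5))*3)*5)*(-66) - z(-211) = ((0 + (6*(-5))*3)*5)*(-66) - (-47/8 + (1/22)*(-211)) = ((0 - 30*3)*5)*(-66) - (-47/8 - 211/22) = ((0 - 90)*5)*(-66) - 1*(-1361/88) = -90*5*(-66) + 1361/88 = -450*(-66) + 1361/88 = 29700 + 1361/88 = 2614961/88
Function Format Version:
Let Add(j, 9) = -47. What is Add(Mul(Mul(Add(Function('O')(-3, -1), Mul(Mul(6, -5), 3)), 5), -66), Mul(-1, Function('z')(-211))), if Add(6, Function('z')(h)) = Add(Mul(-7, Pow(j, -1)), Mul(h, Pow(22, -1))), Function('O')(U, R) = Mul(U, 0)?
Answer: Rational(2614961, 88) ≈ 29715.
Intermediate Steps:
Function('O')(U, R) = 0
j = -56 (j = Add(-9, -47) = -56)
Function('z')(h) = Add(Rational(-47, 8), Mul(Rational(1, 22), h)) (Function('z')(h) = Add(-6, Add(Mul(-7, Pow(-56, -1)), Mul(h, Pow(22, -1)))) = Add(-6, Add(Mul(-7, Rational(-1, 56)), Mul(h, Rational(1, 22)))) = Add(-6, Add(Rational(1, 8), Mul(Rational(1, 22), h))) = Add(Rational(-47, 8), Mul(Rational(1, 22), h)))
Add(Mul(Mul(Add(Function('O')(-3, -1), Mul(Mul(6, -5), 3)), 5), -66), Mul(-1, Function('z')(-211))) = Add(Mul(Mul(Add(0, Mul(Mul(6, -5), 3)), 5), -66), Mul(-1, Add(Rational(-47, 8), Mul(Rational(1, 22), -211)))) = Add(Mul(Mul(Add(0, Mul(-30, 3)), 5), -66), Mul(-1, Add(Rational(-47, 8), Rational(-211, 22)))) = Add(Mul(Mul(Add(0, -90), 5), -66), Mul(-1, Rational(-1361, 88))) = Add(Mul(Mul(-90, 5), -66), Rational(1361, 88)) = Add(Mul(-450, -66), Rational(1361, 88)) = Add(29700, Rational(1361, 88)) = Rational(2614961, 88)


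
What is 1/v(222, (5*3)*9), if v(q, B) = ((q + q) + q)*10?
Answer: 1/6660 ≈ 0.00015015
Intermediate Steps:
v(q, B) = 30*q (v(q, B) = (2*q + q)*10 = (3*q)*10 = 30*q)
1/v(222, (5*3)*9) = 1/(30*222) = 1/6660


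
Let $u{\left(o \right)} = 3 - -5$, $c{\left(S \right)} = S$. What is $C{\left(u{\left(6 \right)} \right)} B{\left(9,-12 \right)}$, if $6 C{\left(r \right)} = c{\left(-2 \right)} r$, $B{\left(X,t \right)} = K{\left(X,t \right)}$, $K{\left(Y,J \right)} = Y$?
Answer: $-24$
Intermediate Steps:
$B{\left(X,t \right)} = X$
$u{\left(o \right)} = 8$ ($u{\left(o \right)} = 3 + 5 = 8$)
$C{\left(r \right)} = - \frac{r}{3}$ ($C{\left(r \right)} = \frac{\left(-2\right) r}{6} = - \frac{r}{3}$)
$C{\left(u{\left(6 \right)} \right)} B{\left(9,-12 \right)} = \left(- \frac{1}{3}\right) 8 \cdot 9 = \left(- \frac{8}{3}\right) 9 = -24$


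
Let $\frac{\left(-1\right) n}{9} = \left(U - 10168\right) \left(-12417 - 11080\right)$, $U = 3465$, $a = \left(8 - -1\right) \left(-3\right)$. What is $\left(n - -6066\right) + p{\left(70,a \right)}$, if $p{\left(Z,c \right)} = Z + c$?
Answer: $-1417497410$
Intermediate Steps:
$a = -27$ ($a = \left(8 + 1\right) \left(-3\right) = 9 \left(-3\right) = -27$)
$n = -1417503519$ ($n = - 9 \left(3465 - 10168\right) \left(-12417 - 11080\right) = - 9 \left(\left(-6703\right) \left(-23497\right)\right) = \left(-9\right) 157500391 = -1417503519$)
$\left(n - -6066\right) + p{\left(70,a \right)} = \left(-1417503519 - -6066\right) + \left(70 - 27\right) = \left(-1417503519 + 6066\right) + 43 = -1417497453 + 43 = -1417497410$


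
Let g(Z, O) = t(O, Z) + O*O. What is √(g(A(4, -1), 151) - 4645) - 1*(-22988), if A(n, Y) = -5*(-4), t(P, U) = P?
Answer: 22988 + √18307 ≈ 23123.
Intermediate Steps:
A(n, Y) = 20
g(Z, O) = O + O² (g(Z, O) = O + O*O = O + O²)
√(g(A(4, -1), 151) - 4645) - 1*(-22988) = √(151*(1 + 151) - 4645) - 1*(-22988) = √(151*152 - 4645) + 22988 = √(22952 - 4645) + 22988 = √18307 + 22988 = 22988 + √18307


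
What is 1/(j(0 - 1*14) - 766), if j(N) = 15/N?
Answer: -14/10739 ≈ -0.0013037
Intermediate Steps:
1/(j(0 - 1*14) - 766) = 1/(15/(0 - 1*14) - 766) = 1/(15/(0 - 14) - 766) = 1/(15/(-14) - 766) = 1/(15*(-1/14) - 766) = 1/(-15/14 - 766) = 1/(-10739/14) = -14/10739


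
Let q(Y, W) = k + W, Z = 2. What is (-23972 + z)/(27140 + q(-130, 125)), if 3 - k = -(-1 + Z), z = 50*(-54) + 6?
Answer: -398/407 ≈ -0.97789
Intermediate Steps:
z = -2694 (z = -2700 + 6 = -2694)
k = 4 (k = 3 - (-1)*(-1 + 2) = 3 - (-1) = 3 - 1*(-1) = 3 + 1 = 4)
q(Y, W) = 4 + W
(-23972 + z)/(27140 + q(-130, 125)) = (-23972 - 2694)/(27140 + (4 + 125)) = -26666/(27140 + 129) = -26666/27269 = -26666*1/27269 = -398/407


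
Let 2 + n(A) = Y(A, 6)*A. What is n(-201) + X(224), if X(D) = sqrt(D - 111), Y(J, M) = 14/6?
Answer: -471 + sqrt(113) ≈ -460.37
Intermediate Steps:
Y(J, M) = 7/3 (Y(J, M) = 14*(1/6) = 7/3)
n(A) = -2 + 7*A/3
X(D) = sqrt(-111 + D)
n(-201) + X(224) = (-2 + (7/3)*(-201)) + sqrt(-111 + 224) = (-2 - 469) + sqrt(113) = -471 + sqrt(113)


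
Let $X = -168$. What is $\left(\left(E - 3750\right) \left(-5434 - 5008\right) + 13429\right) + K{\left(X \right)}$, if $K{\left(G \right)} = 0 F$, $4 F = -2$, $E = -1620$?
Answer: $56086969$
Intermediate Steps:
$F = - \frac{1}{2}$ ($F = \frac{1}{4} \left(-2\right) = - \frac{1}{2} \approx -0.5$)
$K{\left(G \right)} = 0$ ($K{\left(G \right)} = 0 \left(- \frac{1}{2}\right) = 0$)
$\left(\left(E - 3750\right) \left(-5434 - 5008\right) + 13429\right) + K{\left(X \right)} = \left(\left(-1620 - 3750\right) \left(-5434 - 5008\right) + 13429\right) + 0 = \left(\left(-5370\right) \left(-10442\right) + 13429\right) + 0 = \left(56073540 + 13429\right) + 0 = 56086969 + 0 = 56086969$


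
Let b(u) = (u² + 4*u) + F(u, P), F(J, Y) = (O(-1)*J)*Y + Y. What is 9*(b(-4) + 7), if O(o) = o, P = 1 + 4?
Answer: 288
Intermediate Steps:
P = 5
F(J, Y) = Y - J*Y (F(J, Y) = (-J)*Y + Y = -J*Y + Y = Y - J*Y)
b(u) = 5 + u² - u (b(u) = (u² + 4*u) + 5*(1 - u) = (u² + 4*u) + (5 - 5*u) = 5 + u² - u)
9*(b(-4) + 7) = 9*((5 + (-4)² - 1*(-4)) + 7) = 9*((5 + 16 + 4) + 7) = 9*(25 + 7) = 9*32 = 288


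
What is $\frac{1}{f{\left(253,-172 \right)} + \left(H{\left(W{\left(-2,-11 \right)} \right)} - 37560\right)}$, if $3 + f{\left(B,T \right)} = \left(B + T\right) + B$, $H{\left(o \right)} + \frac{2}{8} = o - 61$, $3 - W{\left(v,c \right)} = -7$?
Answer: $- \frac{4}{149121} \approx -2.6824 \cdot 10^{-5}$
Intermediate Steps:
$W{\left(v,c \right)} = 10$ ($W{\left(v,c \right)} = 3 - -7 = 3 + 7 = 10$)
$H{\left(o \right)} = - \frac{245}{4} + o$ ($H{\left(o \right)} = - \frac{1}{4} + \left(o - 61\right) = - \frac{1}{4} + \left(-61 + o\right) = - \frac{245}{4} + o$)
$f{\left(B,T \right)} = -3 + T + 2 B$ ($f{\left(B,T \right)} = -3 + \left(\left(B + T\right) + B\right) = -3 + \left(T + 2 B\right) = -3 + T + 2 B$)
$\frac{1}{f{\left(253,-172 \right)} + \left(H{\left(W{\left(-2,-11 \right)} \right)} - 37560\right)} = \frac{1}{\left(-3 - 172 + 2 \cdot 253\right) + \left(\left(- \frac{245}{4} + 10\right) - 37560\right)} = \frac{1}{\left(-3 - 172 + 506\right) - \frac{150445}{4}} = \frac{1}{331 - \frac{150445}{4}} = \frac{1}{- \frac{149121}{4}} = - \frac{4}{149121}$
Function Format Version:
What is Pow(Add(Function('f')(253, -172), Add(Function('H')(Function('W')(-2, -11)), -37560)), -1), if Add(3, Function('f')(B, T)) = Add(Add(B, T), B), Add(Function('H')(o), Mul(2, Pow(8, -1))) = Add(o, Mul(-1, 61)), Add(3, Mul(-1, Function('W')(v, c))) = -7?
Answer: Rational(-4, 149121) ≈ -2.6824e-5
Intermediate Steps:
Function('W')(v, c) = 10 (Function('W')(v, c) = Add(3, Mul(-1, -7)) = Add(3, 7) = 10)
Function('H')(o) = Add(Rational(-245, 4), o) (Function('H')(o) = Add(Rational(-1, 4), Add(o, Mul(-1, 61))) = Add(Rational(-1, 4), Add(o, -61)) = Add(Rational(-1, 4), Add(-61, o)) = Add(Rational(-245, 4), o))
Function('f')(B, T) = Add(-3, T, Mul(2, B)) (Function('f')(B, T) = Add(-3, Add(Add(B, T), B)) = Add(-3, Add(T, Mul(2, B))) = Add(-3, T, Mul(2, B)))
Pow(Add(Function('f')(253, -172), Add(Function('H')(Function('W')(-2, -11)), -37560)), -1) = Pow(Add(Add(-3, -172, Mul(2, 253)), Add(Add(Rational(-245, 4), 10), -37560)), -1) = Pow(Add(Add(-3, -172, 506), Add(Rational(-205, 4), -37560)), -1) = Pow(Add(331, Rational(-150445, 4)), -1) = Pow(Rational(-149121, 4), -1) = Rational(-4, 149121)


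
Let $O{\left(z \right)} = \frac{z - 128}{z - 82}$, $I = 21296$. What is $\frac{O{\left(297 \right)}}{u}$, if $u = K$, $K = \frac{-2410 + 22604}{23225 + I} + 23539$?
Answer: $\frac{7524049}{225320002795} \approx 3.3393 \cdot 10^{-5}$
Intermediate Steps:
$O{\left(z \right)} = \frac{-128 + z}{-82 + z}$
$K = \frac{1048000013}{44521}$ ($K = \frac{-2410 + 22604}{23225 + 21296} + 23539 = \frac{20194}{44521} + 23539 = \frac{1048000013}{44521} \approx 23539.0$)
$u = \frac{1048000013}{44521} \approx 23539.0$
$\frac{O{\left(297 \right)}}{u} = \frac{\frac{1}{-82 + 297} \left(-128 + 297\right)}{\frac{1048000013}{44521}} = \frac{1}{215} \cdot 169 \cdot \frac{44521}{1048000013} = \frac{169}{215} \cdot \frac{44521}{1048000013} = \frac{7524049}{225320002795}$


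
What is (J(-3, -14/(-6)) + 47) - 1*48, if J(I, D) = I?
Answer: -4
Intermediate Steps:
(J(-3, -14/(-6)) + 47) - 1*48 = (-3 + 47) - 1*48 = 44 - 48 = -4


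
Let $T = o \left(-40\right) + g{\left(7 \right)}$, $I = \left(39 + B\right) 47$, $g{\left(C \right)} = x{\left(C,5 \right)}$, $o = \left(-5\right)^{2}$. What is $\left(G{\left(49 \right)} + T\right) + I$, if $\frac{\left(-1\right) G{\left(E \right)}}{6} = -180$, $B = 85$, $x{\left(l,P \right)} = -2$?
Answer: $5906$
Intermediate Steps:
$G{\left(E \right)} = 1080$ ($G{\left(E \right)} = \left(-6\right) \left(-180\right) = 1080$)
$o = 25$
$g{\left(C \right)} = -2$
$I = 5828$ ($I = \left(39 + 85\right) 47 = 124 \cdot 47 = 5828$)
$T = -1002$ ($T = 25 \left(-40\right) - 2 = -1000 - 2 = -1002$)
$\left(G{\left(49 \right)} + T\right) + I = \left(1080 - 1002\right) + 5828 = 78 + 5828 = 5906$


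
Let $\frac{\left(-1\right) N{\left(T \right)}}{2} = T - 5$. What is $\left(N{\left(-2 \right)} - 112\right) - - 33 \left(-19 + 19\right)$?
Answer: $-98$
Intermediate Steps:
$N{\left(T \right)} = 10 - 2 T$ ($N{\left(T \right)} = - 2 \left(T - 5\right) = - 2 \left(-5 + T\right) = 10 - 2 T$)
$\left(N{\left(-2 \right)} - 112\right) - - 33 \left(-19 + 19\right) = \left(\left(10 - -4\right) - 112\right) - - 33 \left(-19 + 19\right) = \left(\left(10 + 4\right) - 112\right) - \left(-33\right) 0 = \left(14 - 112\right) - 0 = -98 + 0 = -98$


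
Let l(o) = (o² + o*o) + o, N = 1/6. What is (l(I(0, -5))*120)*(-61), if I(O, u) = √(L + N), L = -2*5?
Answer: 143960 - 1220*I*√354 ≈ 1.4396e+5 - 22954.0*I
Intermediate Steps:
N = ⅙ ≈ 0.16667
L = -10
I(O, u) = I*√354/6 (I(O, u) = √(-10 + ⅙) = √(-59/6) = I*√354/6)
l(o) = o + 2*o² (l(o) = (o² + o²) + o = 2*o² + o = o + 2*o²)
(l(I(0, -5))*120)*(-61) = (((I*√354/6)*(1 + 2*(I*√354/6)))*120)*(-61) = (((I*√354/6)*(1 + I*√354/3))*120)*(-61) = ((I*√354*(1 + I*√354/3)/6)*120)*(-61) = (20*I*√354*(1 + I*√354/3))*(-61) = -1220*I*√354*(1 + I*√354/3)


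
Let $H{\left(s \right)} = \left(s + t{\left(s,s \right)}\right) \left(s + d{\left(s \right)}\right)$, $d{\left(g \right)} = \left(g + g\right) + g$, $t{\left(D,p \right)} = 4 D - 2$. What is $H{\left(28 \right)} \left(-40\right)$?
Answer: $-618240$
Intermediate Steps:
$t{\left(D,p \right)} = -2 + 4 D$
$d{\left(g \right)} = 3 g$ ($d{\left(g \right)} = 2 g + g = 3 g$)
$H{\left(s \right)} = 4 s \left(-2 + 5 s\right)$ ($H{\left(s \right)} = \left(s + \left(-2 + 4 s\right)\right) \left(s + 3 s\right) = \left(-2 + 5 s\right) 4 s = 4 s \left(-2 + 5 s\right)$)
$H{\left(28 \right)} \left(-40\right) = 4 \cdot 28 \left(-2 + 5 \cdot 28\right) \left(-40\right) = 4 \cdot 28 \left(-2 + 140\right) \left(-40\right) = 4 \cdot 28 \cdot 138 \left(-40\right) = 15456 \left(-40\right) = -618240$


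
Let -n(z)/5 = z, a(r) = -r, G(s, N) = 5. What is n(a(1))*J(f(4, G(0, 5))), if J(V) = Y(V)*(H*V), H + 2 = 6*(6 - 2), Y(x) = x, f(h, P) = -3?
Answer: 990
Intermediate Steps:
n(z) = -5*z
H = 22 (H = -2 + 6*(6 - 2) = -2 + 6*4 = -2 + 24 = 22)
J(V) = 22*V**2 (J(V) = V*(22*V) = 22*V**2)
n(a(1))*J(f(4, G(0, 5))) = (-(-5))*(22*(-3)**2) = (-5*(-1))*(22*9) = 5*198 = 990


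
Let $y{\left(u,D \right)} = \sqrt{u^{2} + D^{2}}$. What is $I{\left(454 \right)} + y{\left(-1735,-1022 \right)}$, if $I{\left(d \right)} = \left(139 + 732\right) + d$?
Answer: $1325 + \sqrt{4054709} \approx 3338.6$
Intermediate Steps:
$I{\left(d \right)} = 871 + d$
$y{\left(u,D \right)} = \sqrt{D^{2} + u^{2}}$
$I{\left(454 \right)} + y{\left(-1735,-1022 \right)} = \left(871 + 454\right) + \sqrt{\left(-1022\right)^{2} + \left(-1735\right)^{2}} = 1325 + \sqrt{1044484 + 3010225} = 1325 + \sqrt{4054709}$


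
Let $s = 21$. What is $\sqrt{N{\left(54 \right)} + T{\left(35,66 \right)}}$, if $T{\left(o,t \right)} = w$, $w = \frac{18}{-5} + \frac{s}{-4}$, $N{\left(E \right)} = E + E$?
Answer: $\frac{\sqrt{9915}}{10} \approx 9.9574$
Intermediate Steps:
$N{\left(E \right)} = 2 E$
$w = - \frac{177}{20}$ ($w = \frac{18}{-5} + \frac{21}{-4} = 18 \left(- \frac{1}{5}\right) + 21 \left(- \frac{1}{4}\right) = - \frac{18}{5} - \frac{21}{4} = - \frac{177}{20} \approx -8.85$)
$T{\left(o,t \right)} = - \frac{177}{20}$
$\sqrt{N{\left(54 \right)} + T{\left(35,66 \right)}} = \sqrt{2 \cdot 54 - \frac{177}{20}} = \sqrt{108 - \frac{177}{20}} = \sqrt{\frac{1983}{20}} = \frac{\sqrt{9915}}{10}$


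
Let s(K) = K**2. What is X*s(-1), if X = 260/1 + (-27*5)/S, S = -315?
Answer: 1823/7 ≈ 260.43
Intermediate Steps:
X = 1823/7 (X = 260/1 - 27*5/(-315) = 260*1 - 135*(-1/315) = 260 + 3/7 = 1823/7 ≈ 260.43)
X*s(-1) = (1823/7)*(-1)**2 = (1823/7)*1 = 1823/7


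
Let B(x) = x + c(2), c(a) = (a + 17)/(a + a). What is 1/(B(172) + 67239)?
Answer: 4/269663 ≈ 1.4833e-5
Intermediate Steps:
c(a) = (17 + a)/(2*a) (c(a) = (17 + a)/((2*a)) = (17 + a)*(1/(2*a)) = (17 + a)/(2*a))
B(x) = 19/4 + x (B(x) = x + (½)*(17 + 2)/2 = x + (½)*(½)*19 = x + 19/4 = 19/4 + x)
1/(B(172) + 67239) = 1/((19/4 + 172) + 67239) = 1/(707/4 + 67239) = 1/(269663/4) = 4/269663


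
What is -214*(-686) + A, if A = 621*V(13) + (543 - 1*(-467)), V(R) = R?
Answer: 155887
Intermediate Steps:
A = 9083 (A = 621*13 + (543 - 1*(-467)) = 8073 + (543 + 467) = 8073 + 1010 = 9083)
-214*(-686) + A = -214*(-686) + 9083 = 146804 + 9083 = 155887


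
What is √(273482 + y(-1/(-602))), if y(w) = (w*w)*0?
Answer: √273482 ≈ 522.96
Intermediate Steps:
y(w) = 0 (y(w) = w²*0 = 0)
√(273482 + y(-1/(-602))) = √(273482 + 0) = √273482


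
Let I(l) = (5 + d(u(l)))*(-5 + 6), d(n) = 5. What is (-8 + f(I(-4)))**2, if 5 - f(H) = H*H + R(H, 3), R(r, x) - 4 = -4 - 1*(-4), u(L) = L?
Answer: 11449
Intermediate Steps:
R(r, x) = 4 (R(r, x) = 4 + (-4 - 1*(-4)) = 4 + (-4 + 4) = 4 + 0 = 4)
I(l) = 10 (I(l) = (5 + 5)*(-5 + 6) = 10*1 = 10)
f(H) = 1 - H**2 (f(H) = 5 - (H*H + 4) = 5 - (H**2 + 4) = 5 - (4 + H**2) = 5 + (-4 - H**2) = 1 - H**2)
(-8 + f(I(-4)))**2 = (-8 + (1 - 1*10**2))**2 = (-8 + (1 - 1*100))**2 = (-8 + (1 - 100))**2 = (-8 - 99)**2 = (-107)**2 = 11449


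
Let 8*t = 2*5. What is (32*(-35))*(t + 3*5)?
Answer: -18200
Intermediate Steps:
t = 5/4 (t = (2*5)/8 = (1/8)*10 = 5/4 ≈ 1.2500)
(32*(-35))*(t + 3*5) = (32*(-35))*(5/4 + 3*5) = -1120*(5/4 + 15) = -1120*65/4 = -18200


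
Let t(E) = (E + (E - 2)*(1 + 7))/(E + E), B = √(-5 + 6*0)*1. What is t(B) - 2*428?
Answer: -1703/2 + 8*I*√5/5 ≈ -851.5 + 3.5777*I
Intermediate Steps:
B = I*√5 (B = √(-5 + 0)*1 = √(-5)*1 = (I*√5)*1 = I*√5 ≈ 2.2361*I)
t(E) = (-16 + 9*E)/(2*E) (t(E) = (E + (-2 + E)*8)/((2*E)) = (E + (-16 + 8*E))*(1/(2*E)) = (-16 + 9*E)*(1/(2*E)) = (-16 + 9*E)/(2*E))
t(B) - 2*428 = (9/2 - 8*(-I*√5/5)) - 2*428 = (9/2 - (-8)*I*√5/5) - 856 = (9/2 + 8*I*√5/5) - 856 = -1703/2 + 8*I*√5/5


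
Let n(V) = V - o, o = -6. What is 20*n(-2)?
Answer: 80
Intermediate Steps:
n(V) = 6 + V (n(V) = V - 1*(-6) = V + 6 = 6 + V)
20*n(-2) = 20*(6 - 2) = 20*4 = 80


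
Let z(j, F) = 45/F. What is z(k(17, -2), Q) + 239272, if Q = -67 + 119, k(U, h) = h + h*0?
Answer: 12442189/52 ≈ 2.3927e+5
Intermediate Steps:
k(U, h) = h (k(U, h) = h + 0 = h)
Q = 52
z(k(17, -2), Q) + 239272 = 45/52 + 239272 = 12442189/52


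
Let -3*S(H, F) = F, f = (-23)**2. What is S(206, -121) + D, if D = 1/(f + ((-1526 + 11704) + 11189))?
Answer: 2649419/65688 ≈ 40.333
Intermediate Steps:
f = 529
S(H, F) = -F/3
D = 1/21896 (D = 1/(529 + ((-1526 + 11704) + 11189)) = 1/(529 + (10178 + 11189)) = 1/(529 + 21367) = 1/21896 ≈ 4.5670e-5)
S(206, -121) + D = -1/3*(-121) + 1/21896 = 121/3 + 1/21896 = 2649419/65688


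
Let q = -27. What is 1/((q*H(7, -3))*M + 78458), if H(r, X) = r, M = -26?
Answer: 1/83372 ≈ 1.1994e-5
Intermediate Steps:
1/((q*H(7, -3))*M + 78458) = 1/(-27*7*(-26) + 78458) = 1/(-189*(-26) + 78458) = 1/(4914 + 78458) = 1/83372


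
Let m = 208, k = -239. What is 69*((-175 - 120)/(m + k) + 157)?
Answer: 356178/31 ≈ 11490.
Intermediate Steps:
69*((-175 - 120)/(m + k) + 157) = 69*((-175 - 120)/(208 - 239) + 157) = 69*(-295/(-31) + 157) = 69*(-295*(-1/31) + 157) = 69*(295/31 + 157) = 69*(5162/31) = 356178/31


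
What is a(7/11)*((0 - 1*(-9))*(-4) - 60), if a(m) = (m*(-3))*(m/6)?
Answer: 2352/121 ≈ 19.438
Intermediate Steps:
a(m) = -m²/2 (a(m) = (-3*m)*(m*(⅙)) = (-3*m)*(m/6) = -m²/2)
a(7/11)*((0 - 1*(-9))*(-4) - 60) = (-(7/11)²/2)*((0 - 1*(-9))*(-4) - 60) = (-(7*(1/11))²/2)*((0 + 9)*(-4) - 60) = (-(7/11)²/2)*(9*(-4) - 60) = (-½*49/121)*(-36 - 60) = -49/242*(-96) = 2352/121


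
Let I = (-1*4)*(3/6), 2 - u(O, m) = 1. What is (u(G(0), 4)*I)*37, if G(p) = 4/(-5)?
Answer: -74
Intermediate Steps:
G(p) = -4/5 (G(p) = 4*(-1/5) = -4/5)
u(O, m) = 1 (u(O, m) = 2 - 1*1 = 2 - 1 = 1)
I = -2 (I = -12/6 = -4*1/2 = -2)
(u(G(0), 4)*I)*37 = (1*(-2))*37 = -2*37 = -74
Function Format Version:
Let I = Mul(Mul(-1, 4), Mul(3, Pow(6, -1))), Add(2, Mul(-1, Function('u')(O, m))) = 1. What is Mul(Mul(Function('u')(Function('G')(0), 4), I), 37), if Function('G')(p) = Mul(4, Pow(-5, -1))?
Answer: -74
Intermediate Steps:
Function('G')(p) = Rational(-4, 5) (Function('G')(p) = Mul(4, Rational(-1, 5)) = Rational(-4, 5))
Function('u')(O, m) = 1 (Function('u')(O, m) = Add(2, Mul(-1, 1)) = Add(2, -1) = 1)
I = -2 (I = Mul(-4, Mul(3, Rational(1, 6))) = Mul(-4, Rational(1, 2)) = -2)
Mul(Mul(Function('u')(Function('G')(0), 4), I), 37) = Mul(Mul(1, -2), 37) = Mul(-2, 37) = -74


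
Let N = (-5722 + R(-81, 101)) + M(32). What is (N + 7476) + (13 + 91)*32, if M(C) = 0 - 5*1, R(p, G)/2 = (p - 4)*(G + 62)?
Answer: -22633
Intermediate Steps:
R(p, G) = 2*(-4 + p)*(62 + G) (R(p, G) = 2*((p - 4)*(G + 62)) = 2*((-4 + p)*(62 + G)) = 2*(-4 + p)*(62 + G))
M(C) = -5 (M(C) = 0 - 5 = -5)
N = -33437 (N = (-5722 + (-496 - 8*101 + 124*(-81) + 2*101*(-81))) - 5 = (-5722 + (-496 - 808 - 10044 - 16362)) - 5 = (-5722 - 27710) - 5 = -33432 - 5 = -33437)
(N + 7476) + (13 + 91)*32 = (-33437 + 7476) + (13 + 91)*32 = -25961 + 104*32 = -25961 + 3328 = -22633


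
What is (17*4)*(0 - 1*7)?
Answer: -476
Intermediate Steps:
(17*4)*(0 - 1*7) = 68*(0 - 7) = 68*(-7) = -476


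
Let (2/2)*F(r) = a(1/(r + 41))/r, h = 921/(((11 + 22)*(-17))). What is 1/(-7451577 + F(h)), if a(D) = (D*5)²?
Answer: -665202688/4956809056778179 ≈ -1.3420e-7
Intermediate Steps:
a(D) = 25*D² (a(D) = (5*D)² = 25*D²)
h = -307/187 (h = 921/((33*(-17))) = 921/(-561) = 921*(-1/561) = -307/187 ≈ -1.6417)
F(r) = 25/(r*(41 + r)²) (F(r) = (25*(1/(r + 41))²)/r = (25*(1/(41 + r))²)/r = (25/(41 + r)²)/r = 25/(r*(41 + r)²))
1/(-7451577 + F(h)) = 1/(-7451577 + 25/((-307/187)*(41 - 307/187)²)) = 1/(-7451577 + 25*(-187/307)/(7360/187)²) = 1/(-7451577 + 25*(-187/307)*(34969/54169600)) = 1/(-7451577 - 6539203/665202688) = 1/(-4956809056778179/665202688) = -665202688/4956809056778179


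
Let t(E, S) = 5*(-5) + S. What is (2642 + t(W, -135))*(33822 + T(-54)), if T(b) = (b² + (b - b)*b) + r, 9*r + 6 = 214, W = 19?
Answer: 821169700/9 ≈ 9.1241e+7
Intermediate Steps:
t(E, S) = -25 + S
r = 208/9 (r = -⅔ + (⅑)*214 = -⅔ + 214/9 = 208/9 ≈ 23.111)
T(b) = 208/9 + b² (T(b) = (b² + (b - b)*b) + 208/9 = (b² + 0*b) + 208/9 = (b² + 0) + 208/9 = b² + 208/9 = 208/9 + b²)
(2642 + t(W, -135))*(33822 + T(-54)) = (2642 + (-25 - 135))*(33822 + (208/9 + (-54)²)) = (2642 - 160)*(33822 + (208/9 + 2916)) = 2482*(33822 + 26452/9) = 2482*(330850/9) = 821169700/9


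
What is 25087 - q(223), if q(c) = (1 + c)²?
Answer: -25089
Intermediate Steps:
25087 - q(223) = 25087 - (1 + 223)² = 25087 - 1*224² = 25087 - 1*50176 = 25087 - 50176 = -25089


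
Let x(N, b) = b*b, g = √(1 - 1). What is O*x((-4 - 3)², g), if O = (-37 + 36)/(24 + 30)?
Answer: 0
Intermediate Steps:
g = 0 (g = √0 = 0)
x(N, b) = b²
O = -1/54 ≈ -0.018519
O*x((-4 - 3)², g) = -1/54*0² = -1/54*0 = 0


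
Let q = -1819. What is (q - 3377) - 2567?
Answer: -7763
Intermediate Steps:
(q - 3377) - 2567 = (-1819 - 3377) - 2567 = -5196 - 2567 = -7763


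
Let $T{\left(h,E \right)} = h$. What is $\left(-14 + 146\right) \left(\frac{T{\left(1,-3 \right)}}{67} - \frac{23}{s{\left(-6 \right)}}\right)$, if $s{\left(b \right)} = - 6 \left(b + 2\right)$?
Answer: $- \frac{16687}{134} \approx -124.53$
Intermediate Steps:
$s{\left(b \right)} = -12 - 6 b$ ($s{\left(b \right)} = - 6 \left(2 + b\right) = -12 - 6 b$)
$\left(-14 + 146\right) \left(\frac{T{\left(1,-3 \right)}}{67} - \frac{23}{s{\left(-6 \right)}}\right) = \left(-14 + 146\right) \left(1 \cdot \frac{1}{67} - \frac{23}{-12 - -36}\right) = 132 \left(1 \cdot \frac{1}{67} - \frac{23}{-12 + 36}\right) = 132 \left(\frac{1}{67} - \frac{23}{24}\right) = 132 \left(- \frac{1517}{1608}\right) = - \frac{16687}{134}$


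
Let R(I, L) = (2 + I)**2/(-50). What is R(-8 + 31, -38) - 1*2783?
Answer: -5591/2 ≈ -2795.5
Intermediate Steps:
R(I, L) = -(2 + I)**2/50 (R(I, L) = (2 + I)**2*(-1/50) = -(2 + I)**2/50)
R(-8 + 31, -38) - 1*2783 = -(2 + (-8 + 31))**2/50 - 1*2783 = -(2 + 23)**2/50 - 2783 = -1/50*25**2 - 2783 = -1/50*625 - 2783 = -25/2 - 2783 = -5591/2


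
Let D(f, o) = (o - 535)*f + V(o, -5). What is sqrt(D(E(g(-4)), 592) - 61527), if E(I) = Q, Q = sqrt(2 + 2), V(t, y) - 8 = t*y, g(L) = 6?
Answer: I*sqrt(64365) ≈ 253.7*I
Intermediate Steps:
V(t, y) = 8 + t*y
Q = 2 (Q = sqrt(4) = 2)
E(I) = 2
D(f, o) = 8 - 5*o + f*(-535 + o) (D(f, o) = (o - 535)*f + (8 + o*(-5)) = (-535 + o)*f + (8 - 5*o) = f*(-535 + o) + (8 - 5*o) = 8 - 5*o + f*(-535 + o))
sqrt(D(E(g(-4)), 592) - 61527) = sqrt((8 - 535*2 - 5*592 + 2*592) - 61527) = sqrt((8 - 1070 - 2960 + 1184) - 61527) = sqrt(-2838 - 61527) = sqrt(-64365) = I*sqrt(64365)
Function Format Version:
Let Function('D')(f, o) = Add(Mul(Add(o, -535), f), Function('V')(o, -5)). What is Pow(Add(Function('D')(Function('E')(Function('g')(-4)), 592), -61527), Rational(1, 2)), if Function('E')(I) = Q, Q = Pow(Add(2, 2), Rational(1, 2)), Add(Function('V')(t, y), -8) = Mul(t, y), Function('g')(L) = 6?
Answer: Mul(I, Pow(64365, Rational(1, 2))) ≈ Mul(253.70, I)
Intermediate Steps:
Function('V')(t, y) = Add(8, Mul(t, y))
Q = 2 (Q = Pow(4, Rational(1, 2)) = 2)
Function('E')(I) = 2
Function('D')(f, o) = Add(8, Mul(-5, o), Mul(f, Add(-535, o))) (Function('D')(f, o) = Add(Mul(Add(o, -535), f), Add(8, Mul(o, -5))) = Add(Mul(Add(-535, o), f), Add(8, Mul(-5, o))) = Add(Mul(f, Add(-535, o)), Add(8, Mul(-5, o))) = Add(8, Mul(-5, o), Mul(f, Add(-535, o))))
Pow(Add(Function('D')(Function('E')(Function('g')(-4)), 592), -61527), Rational(1, 2)) = Pow(Add(Add(8, Mul(-535, 2), Mul(-5, 592), Mul(2, 592)), -61527), Rational(1, 2)) = Pow(Add(Add(8, -1070, -2960, 1184), -61527), Rational(1, 2)) = Pow(Add(-2838, -61527), Rational(1, 2)) = Pow(-64365, Rational(1, 2)) = Mul(I, Pow(64365, Rational(1, 2)))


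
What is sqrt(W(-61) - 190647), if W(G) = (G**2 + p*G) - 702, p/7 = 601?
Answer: I*sqrt(444255) ≈ 666.52*I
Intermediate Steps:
p = 4207 (p = 7*601 = 4207)
W(G) = -702 + G**2 + 4207*G (W(G) = (G**2 + 4207*G) - 702 = -702 + G**2 + 4207*G)
sqrt(W(-61) - 190647) = sqrt((-702 + (-61)**2 + 4207*(-61)) - 190647) = sqrt((-702 + 3721 - 256627) - 190647) = sqrt(-253608 - 190647) = sqrt(-444255) = I*sqrt(444255)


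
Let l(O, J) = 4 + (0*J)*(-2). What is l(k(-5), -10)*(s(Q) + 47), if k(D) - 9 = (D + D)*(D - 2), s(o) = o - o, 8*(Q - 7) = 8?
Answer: 188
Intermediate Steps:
Q = 8 (Q = 7 + (⅛)*8 = 7 + 1 = 8)
s(o) = 0
k(D) = 9 + 2*D*(-2 + D) (k(D) = 9 + (D + D)*(D - 2) = 9 + (2*D)*(-2 + D) = 9 + 2*D*(-2 + D))
l(O, J) = 4 (l(O, J) = 4 + 0*(-2) = 4 + 0 = 4)
l(k(-5), -10)*(s(Q) + 47) = 4*(0 + 47) = 4*47 = 188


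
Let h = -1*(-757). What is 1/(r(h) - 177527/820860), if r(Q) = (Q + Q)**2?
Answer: 820860/1881571831033 ≈ 4.3626e-7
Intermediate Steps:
h = 757
r(Q) = 4*Q**2 (r(Q) = (2*Q)**2 = 4*Q**2)
1/(r(h) - 177527/820860) = 1/(4*757**2 - 177527/820860) = 1/(4*573049 - 177527*1/820860) = 1/(2292196 - 177527/820860) = 1/(1881571831033/820860) = 820860/1881571831033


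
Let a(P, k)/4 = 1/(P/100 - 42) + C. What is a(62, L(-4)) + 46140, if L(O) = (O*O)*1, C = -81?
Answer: 94793104/2069 ≈ 45816.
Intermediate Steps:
L(O) = O² (L(O) = O²*1 = O²)
a(P, k) = -324 + 4/(-42 + P/100) (a(P, k) = 4*(1/(P/100 - 42) - 81) = 4*(1/(-42 + P/100) - 81) = 4*(-81 + 1/(-42 + P/100)) = -324 + 4/(-42 + P/100))
a(62, L(-4)) + 46140 = 4*(340300 - 81*62)/(-4200 + 62) + 46140 = 4*(340300 - 5022)/(-4138) + 46140 = 4*(-1/4138)*335278 + 46140 = -670556/2069 + 46140 = 94793104/2069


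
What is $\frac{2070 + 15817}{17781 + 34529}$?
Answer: $\frac{17887}{52310} \approx 0.34194$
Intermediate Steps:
$\frac{2070 + 15817}{17781 + 34529} = \frac{17887}{52310}$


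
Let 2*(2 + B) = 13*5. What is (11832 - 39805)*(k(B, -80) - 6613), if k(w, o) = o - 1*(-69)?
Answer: 185293152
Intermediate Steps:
B = 61/2 (B = -2 + (13*5)/2 = -2 + (½)*65 = -2 + 65/2 = 61/2 ≈ 30.500)
k(w, o) = 69 + o (k(w, o) = o + 69 = 69 + o)
(11832 - 39805)*(k(B, -80) - 6613) = (11832 - 39805)*((69 - 80) - 6613) = -27973*(-11 - 6613) = -27973*(-6624) = 185293152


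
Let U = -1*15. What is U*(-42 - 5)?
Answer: 705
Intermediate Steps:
U = -15
U*(-42 - 5) = -15*(-42 - 5) = -15*(-47) = 705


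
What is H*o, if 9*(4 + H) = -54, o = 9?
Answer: -90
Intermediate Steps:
H = -10 (H = -4 + (1/9)*(-54) = -4 - 6 = -10)
H*o = -10*9 = -90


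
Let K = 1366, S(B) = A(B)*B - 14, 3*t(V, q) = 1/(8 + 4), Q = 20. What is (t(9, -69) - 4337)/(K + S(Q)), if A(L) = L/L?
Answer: -156131/49392 ≈ -3.1611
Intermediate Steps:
A(L) = 1
t(V, q) = 1/36 (t(V, q) = 1/(3*(8 + 4)) = (⅓)/12 = (⅓)*(1/12) = 1/36)
S(B) = -14 + B (S(B) = 1*B - 14 = B - 14 = -14 + B)
(t(9, -69) - 4337)/(K + S(Q)) = (1/36 - 4337)/(1366 + (-14 + 20)) = -156131/(36*(1366 + 6)) = -156131/36/1372 = -156131/36*1/1372 = -156131/49392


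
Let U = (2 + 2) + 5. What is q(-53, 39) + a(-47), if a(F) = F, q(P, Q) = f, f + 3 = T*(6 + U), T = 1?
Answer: -35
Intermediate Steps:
U = 9 (U = 4 + 5 = 9)
f = 12 (f = -3 + 1*(6 + 9) = -3 + 1*15 = -3 + 15 = 12)
q(P, Q) = 12
q(-53, 39) + a(-47) = 12 - 47 = -35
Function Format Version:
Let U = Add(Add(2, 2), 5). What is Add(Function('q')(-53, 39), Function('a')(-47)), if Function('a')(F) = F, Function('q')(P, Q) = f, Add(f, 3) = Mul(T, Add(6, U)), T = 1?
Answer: -35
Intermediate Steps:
U = 9 (U = Add(4, 5) = 9)
f = 12 (f = Add(-3, Mul(1, Add(6, 9))) = Add(-3, Mul(1, 15)) = Add(-3, 15) = 12)
Function('q')(P, Q) = 12
Add(Function('q')(-53, 39), Function('a')(-47)) = Add(12, -47) = -35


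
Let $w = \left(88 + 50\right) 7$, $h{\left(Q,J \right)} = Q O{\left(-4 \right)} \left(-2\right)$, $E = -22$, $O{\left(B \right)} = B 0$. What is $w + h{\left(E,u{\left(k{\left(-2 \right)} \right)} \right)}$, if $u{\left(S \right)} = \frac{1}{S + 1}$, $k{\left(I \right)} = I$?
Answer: $966$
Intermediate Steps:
$O{\left(B \right)} = 0$
$u{\left(S \right)} = \frac{1}{1 + S}$
$h{\left(Q,J \right)} = 0$ ($h{\left(Q,J \right)} = Q 0 \left(-2\right) = 0 \left(-2\right) = 0$)
$w = 966$ ($w = 138 \cdot 7 = 966$)
$w + h{\left(E,u{\left(k{\left(-2 \right)} \right)} \right)} = 966 + 0 = 966$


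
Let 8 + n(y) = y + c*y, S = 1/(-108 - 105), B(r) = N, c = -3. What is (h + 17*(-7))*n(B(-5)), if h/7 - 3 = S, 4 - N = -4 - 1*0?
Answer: 167048/71 ≈ 2352.8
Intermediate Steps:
N = 8 (N = 4 - (-4 - 1*0) = 4 - (-4 + 0) = 4 - 1*(-4) = 4 + 4 = 8)
B(r) = 8
S = -1/213 (S = 1/(-213) = -1/213 ≈ -0.0046948)
h = 4466/213 (h = 21 + 7*(-1/213) = 21 - 7/213 = 4466/213 ≈ 20.967)
n(y) = -8 - 2*y (n(y) = -8 + (y - 3*y) = -8 - 2*y)
(h + 17*(-7))*n(B(-5)) = (4466/213 + 17*(-7))*(-8 - 2*8) = (4466/213 - 119)*(-8 - 16) = -20881/213*(-24) = 167048/71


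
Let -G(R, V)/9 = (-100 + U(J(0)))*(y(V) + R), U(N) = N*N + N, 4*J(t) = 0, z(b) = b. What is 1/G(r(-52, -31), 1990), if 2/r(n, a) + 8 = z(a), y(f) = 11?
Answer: 13/128100 ≈ 0.00010148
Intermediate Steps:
J(t) = 0 (J(t) = (1/4)*0 = 0)
U(N) = N + N**2 (U(N) = N**2 + N = N + N**2)
r(n, a) = 2/(-8 + a)
G(R, V) = 9900 + 900*R (G(R, V) = -9*(-100 + 0*(1 + 0))*(11 + R) = -9*(-100 + 0*1)*(11 + R) = -9*(-100 + 0)*(11 + R) = -(-900)*(11 + R) = -9*(-1100 - 100*R) = 9900 + 900*R)
1/G(r(-52, -31), 1990) = 1/(9900 + 900*(2/(-8 - 31))) = 1/(9900 + 900*(2/(-39))) = 1/(9900 + 900*(2*(-1/39))) = 1/(9900 + 900*(-2/39)) = 1/(9900 - 600/13) = 1/(128100/13) = 13/128100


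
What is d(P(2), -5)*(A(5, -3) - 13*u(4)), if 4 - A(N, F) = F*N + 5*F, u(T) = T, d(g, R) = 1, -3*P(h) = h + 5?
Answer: -18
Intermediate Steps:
P(h) = -5/3 - h/3 (P(h) = -(h + 5)/3 = -(5 + h)/3 = -5/3 - h/3)
A(N, F) = 4 - 5*F - F*N (A(N, F) = 4 - (F*N + 5*F) = 4 - (5*F + F*N) = 4 + (-5*F - F*N) = 4 - 5*F - F*N)
d(P(2), -5)*(A(5, -3) - 13*u(4)) = 1*((4 - 5*(-3) - 1*(-3)*5) - 13*4) = 1*((4 + 15 + 15) - 52) = 1*(34 - 52) = 1*(-18) = -18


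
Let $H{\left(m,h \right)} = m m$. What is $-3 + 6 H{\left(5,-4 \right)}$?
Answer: $147$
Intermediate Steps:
$H{\left(m,h \right)} = m^{2}$
$-3 + 6 H{\left(5,-4 \right)} = -3 + 6 \cdot 5^{2} = -3 + 6 \cdot 25 = -3 + 150 = 147$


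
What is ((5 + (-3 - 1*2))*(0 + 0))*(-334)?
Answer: 0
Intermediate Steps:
((5 + (-3 - 1*2))*(0 + 0))*(-334) = ((5 + (-3 - 2))*0)*(-334) = ((5 - 5)*0)*(-334) = (0*0)*(-334) = 0*(-334) = 0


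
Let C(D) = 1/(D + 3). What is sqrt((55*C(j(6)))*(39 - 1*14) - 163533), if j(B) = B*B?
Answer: 2*I*sqrt(62170017)/39 ≈ 404.35*I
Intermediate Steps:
j(B) = B**2
C(D) = 1/(3 + D)
sqrt((55*C(j(6)))*(39 - 1*14) - 163533) = sqrt((55/(3 + 6**2))*(39 - 1*14) - 163533) = sqrt((55/(3 + 36))*(39 - 14) - 163533) = sqrt((55/39)*25 - 163533) = sqrt(1375/39 - 163533) = sqrt(-6376412/39) = 2*I*sqrt(62170017)/39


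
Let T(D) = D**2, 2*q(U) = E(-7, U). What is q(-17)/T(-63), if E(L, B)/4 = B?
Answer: -34/3969 ≈ -0.0085664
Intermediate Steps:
E(L, B) = 4*B
q(U) = 2*U (q(U) = (4*U)/2 = 2*U)
q(-17)/T(-63) = (2*(-17))/((-63)**2) = -34/3969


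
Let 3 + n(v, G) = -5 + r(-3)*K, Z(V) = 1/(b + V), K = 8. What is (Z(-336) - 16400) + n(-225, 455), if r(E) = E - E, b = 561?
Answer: -3691799/225 ≈ -16408.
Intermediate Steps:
r(E) = 0
Z(V) = 1/(561 + V)
n(v, G) = -8 (n(v, G) = -3 + (-5 + 0*8) = -3 + (-5 + 0) = -3 - 5 = -8)
(Z(-336) - 16400) + n(-225, 455) = (1/(561 - 336) - 16400) - 8 = (1/225 - 16400) - 8 = -3689999/225 - 8 = -3691799/225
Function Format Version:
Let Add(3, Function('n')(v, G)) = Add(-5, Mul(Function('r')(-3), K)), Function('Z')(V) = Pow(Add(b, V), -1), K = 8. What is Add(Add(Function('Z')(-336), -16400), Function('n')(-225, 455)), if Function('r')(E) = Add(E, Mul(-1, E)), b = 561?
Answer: Rational(-3691799, 225) ≈ -16408.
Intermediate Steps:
Function('r')(E) = 0
Function('Z')(V) = Pow(Add(561, V), -1)
Function('n')(v, G) = -8 (Function('n')(v, G) = Add(-3, Add(-5, Mul(0, 8))) = Add(-3, Add(-5, 0)) = Add(-3, -5) = -8)
Add(Add(Function('Z')(-336), -16400), Function('n')(-225, 455)) = Add(Add(Pow(Add(561, -336), -1), -16400), -8) = Add(Add(Pow(225, -1), -16400), -8) = Add(Add(Rational(1, 225), -16400), -8) = Add(Rational(-3689999, 225), -8) = Rational(-3691799, 225)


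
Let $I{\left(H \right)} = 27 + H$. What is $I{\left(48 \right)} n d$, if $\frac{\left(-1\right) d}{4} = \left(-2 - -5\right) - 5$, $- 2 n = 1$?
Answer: $-300$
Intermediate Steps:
$n = - \frac{1}{2}$ ($n = \left(- \frac{1}{2}\right) 1 = - \frac{1}{2} \approx -0.5$)
$d = 8$ ($d = - 4 \left(\left(-2 - -5\right) - 5\right) = - 4 \left(\left(-2 + 5\right) - 5\right) = - 4 \left(3 - 5\right) = \left(-4\right) \left(-2\right) = 8$)
$I{\left(48 \right)} n d = \left(27 + 48\right) \left(\left(- \frac{1}{2}\right) 8\right) = 75 \left(-4\right) = -300$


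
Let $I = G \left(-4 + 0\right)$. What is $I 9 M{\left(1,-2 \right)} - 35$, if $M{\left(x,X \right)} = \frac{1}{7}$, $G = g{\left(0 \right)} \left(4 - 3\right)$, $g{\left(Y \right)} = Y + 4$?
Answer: $- \frac{389}{7} \approx -55.571$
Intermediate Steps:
$g{\left(Y \right)} = 4 + Y$
$G = 4$ ($G = \left(4 + 0\right) \left(4 - 3\right) = 4 \cdot 1 = 4$)
$M{\left(x,X \right)} = \frac{1}{7}$
$I = -16$ ($I = 4 \left(-4 + 0\right) = 4 \left(-4\right) = -16$)
$I 9 M{\left(1,-2 \right)} - 35 = \left(-16\right) 9 \cdot \frac{1}{7} - 35 = \left(-144\right) \frac{1}{7} - 35 = - \frac{144}{7} - 35 = - \frac{389}{7}$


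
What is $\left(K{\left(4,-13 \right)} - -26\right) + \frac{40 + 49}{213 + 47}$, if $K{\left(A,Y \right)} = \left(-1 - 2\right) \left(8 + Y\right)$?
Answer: $\frac{10749}{260} \approx 41.342$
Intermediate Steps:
$K{\left(A,Y \right)} = -24 - 3 Y$ ($K{\left(A,Y \right)} = - 3 \left(8 + Y\right) = -24 - 3 Y$)
$\left(K{\left(4,-13 \right)} - -26\right) + \frac{40 + 49}{213 + 47} = \left(\left(-24 - -39\right) - -26\right) + \frac{40 + 49}{213 + 47} = \left(\left(-24 + 39\right) + 26\right) + \frac{89}{260} = \left(15 + 26\right) + 89 \cdot \frac{1}{260} = 41 + \frac{89}{260} = \frac{10749}{260}$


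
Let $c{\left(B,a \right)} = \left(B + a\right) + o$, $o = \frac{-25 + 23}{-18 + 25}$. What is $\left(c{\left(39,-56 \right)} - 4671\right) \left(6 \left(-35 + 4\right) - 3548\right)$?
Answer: $\frac{122542412}{7} \approx 1.7506 \cdot 10^{7}$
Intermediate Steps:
$o = - \frac{2}{7} \approx -0.28571$
$c{\left(B,a \right)} = - \frac{2}{7} + B + a$ ($c{\left(B,a \right)} = \left(B + a\right) - \frac{2}{7} = - \frac{2}{7} + B + a$)
$\left(c{\left(39,-56 \right)} - 4671\right) \left(6 \left(-35 + 4\right) - 3548\right) = \left(\left(- \frac{2}{7} + 39 - 56\right) - 4671\right) \left(6 \left(-35 + 4\right) - 3548\right) = \left(- \frac{121}{7} - 4671\right) \left(6 \left(-31\right) - 3548\right) = - \frac{32818 \left(-186 - 3548\right)}{7} = \left(- \frac{32818}{7}\right) \left(-3734\right) = \frac{122542412}{7}$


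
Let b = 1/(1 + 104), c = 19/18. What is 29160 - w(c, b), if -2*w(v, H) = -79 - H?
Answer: 3057652/105 ≈ 29121.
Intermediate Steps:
c = 19/18 (c = 19*(1/18) = 19/18 ≈ 1.0556)
b = 1/105 ≈ 0.0095238
w(v, H) = 79/2 + H/2 (w(v, H) = -(-79 - H)/2 = 79/2 + H/2)
29160 - w(c, b) = 29160 - (79/2 + (½)*(1/105)) = 29160 - (79/2 + 1/210) = 29160 - 1*4148/105 = 29160 - 4148/105 = 3057652/105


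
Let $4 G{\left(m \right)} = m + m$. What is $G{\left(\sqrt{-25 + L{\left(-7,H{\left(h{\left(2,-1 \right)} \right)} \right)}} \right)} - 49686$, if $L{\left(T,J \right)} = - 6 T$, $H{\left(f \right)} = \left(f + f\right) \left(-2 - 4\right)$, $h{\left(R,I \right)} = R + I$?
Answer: $-49686 + \frac{\sqrt{17}}{2} \approx -49684.0$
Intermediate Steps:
$h{\left(R,I \right)} = I + R$
$H{\left(f \right)} = - 12 f$ ($H{\left(f \right)} = 2 f \left(-6\right) = - 12 f$)
$G{\left(m \right)} = \frac{m}{2}$ ($G{\left(m \right)} = \frac{m + m}{4} = \frac{2 m}{4} = \frac{m}{2}$)
$G{\left(\sqrt{-25 + L{\left(-7,H{\left(h{\left(2,-1 \right)} \right)} \right)}} \right)} - 49686 = \frac{\sqrt{-25 - -42}}{2} - 49686 = \frac{\sqrt{-25 + 42}}{2} - 49686 = \frac{\sqrt{17}}{2} - 49686 = -49686 + \frac{\sqrt{17}}{2}$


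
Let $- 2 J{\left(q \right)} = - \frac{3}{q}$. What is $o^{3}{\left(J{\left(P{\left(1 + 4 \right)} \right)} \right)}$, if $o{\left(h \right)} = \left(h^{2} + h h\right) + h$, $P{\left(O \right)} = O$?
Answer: $\frac{1728}{15625} \approx 0.11059$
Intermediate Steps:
$J{\left(q \right)} = \frac{3}{2 q}$ ($J{\left(q \right)} = - \frac{\left(-3\right) \frac{1}{q}}{2} = \frac{3}{2 q}$)
$o{\left(h \right)} = h + 2 h^{2}$ ($o{\left(h \right)} = \left(h^{2} + h^{2}\right) + h = 2 h^{2} + h = h + 2 h^{2}$)
$o^{3}{\left(J{\left(P{\left(1 + 4 \right)} \right)} \right)} = \left(\frac{3}{2 \left(1 + 4\right)} \left(1 + 2 \frac{3}{2 \left(1 + 4\right)}\right)\right)^{3} = \left(\frac{3}{2 \cdot 5} \left(1 + 2 \frac{3}{2 \cdot 5}\right)\right)^{3} = \left(\frac{3}{2} \cdot \frac{1}{5} \left(1 + 2 \cdot \frac{3}{2} \cdot \frac{1}{5}\right)\right)^{3} = \left(\frac{3 \left(1 + 2 \cdot \frac{3}{10}\right)}{10}\right)^{3} = \left(\frac{3 \left(1 + \frac{3}{5}\right)}{10}\right)^{3} = \left(\frac{3}{10} \cdot \frac{8}{5}\right)^{3} = \left(\frac{12}{25}\right)^{3} = \frac{1728}{15625}$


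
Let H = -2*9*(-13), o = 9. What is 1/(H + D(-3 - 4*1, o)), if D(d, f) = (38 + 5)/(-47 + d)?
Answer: 54/12593 ≈ 0.0042881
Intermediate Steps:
D(d, f) = 43/(-47 + d)
H = 234 (H = -18*(-13) = 234)
1/(H + D(-3 - 4*1, o)) = 1/(234 + 43/(-47 + (-3 - 4*1))) = 1/(234 + 43/(-47 + (-3 - 4))) = 1/(234 + 43/(-47 - 7)) = 1/(234 + 43/(-54)) = 1/(234 + 43*(-1/54)) = 1/(234 - 43/54) = 1/(12593/54) = 54/12593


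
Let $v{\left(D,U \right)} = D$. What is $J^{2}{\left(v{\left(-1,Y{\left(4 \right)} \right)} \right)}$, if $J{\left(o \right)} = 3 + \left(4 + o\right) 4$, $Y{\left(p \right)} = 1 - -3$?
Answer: $225$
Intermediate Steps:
$Y{\left(p \right)} = 4$ ($Y{\left(p \right)} = 1 + 3 = 4$)
$J{\left(o \right)} = 19 + 4 o$ ($J{\left(o \right)} = 3 + \left(16 + 4 o\right) = 19 + 4 o$)
$J^{2}{\left(v{\left(-1,Y{\left(4 \right)} \right)} \right)} = \left(19 + 4 \left(-1\right)\right)^{2} = \left(19 - 4\right)^{2} = 15^{2} = 225$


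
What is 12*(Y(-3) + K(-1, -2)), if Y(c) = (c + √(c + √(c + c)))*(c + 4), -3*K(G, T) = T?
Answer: -28 + 12*√(-3 + I*√6) ≈ -20.072 + 22.245*I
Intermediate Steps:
K(G, T) = -T/3
Y(c) = (4 + c)*(c + √(c + √2*√c)) (Y(c) = (c + √(c + √(2*c)))*(4 + c) = (c + √(c + √2*√c))*(4 + c) = (4 + c)*(c + √(c + √2*√c)))
12*(Y(-3) + K(-1, -2)) = 12*(((-3)² + 4*(-3) + 4*√(-3 + √2*√(-3)) - 3*√(-3 + √2*√(-3))) - ⅓*(-2)) = 12*((9 - 12 + 4*√(-3 + √2*(I*√3)) - 3*√(-3 + √2*(I*√3))) + ⅔) = 12*((9 - 12 + 4*√(-3 + I*√6) - 3*√(-3 + I*√6)) + ⅔) = 12*((-3 + √(-3 + I*√6)) + ⅔) = 12*(-7/3 + √(-3 + I*√6)) = -28 + 12*√(-3 + I*√6)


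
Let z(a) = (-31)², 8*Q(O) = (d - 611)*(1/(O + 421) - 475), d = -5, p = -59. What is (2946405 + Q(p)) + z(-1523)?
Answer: 1080186565/362 ≈ 2.9839e+6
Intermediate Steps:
Q(O) = 36575 - 77/(421 + O) (Q(O) = ((-5 - 611)*(1/(O + 421) - 475))/8 = (-616*(1/(421 + O) - 475))/8 = (-616*(-475 + 1/(421 + O)))/8 = (292600 - 616/(421 + O))/8 = 36575 - 77/(421 + O))
z(a) = 961
(2946405 + Q(p)) + z(-1523) = (2946405 + 77*(199974 + 475*(-59))/(421 - 59)) + 961 = (2946405 + 77*(199974 - 28025)/362) + 961 = (2946405 + 77*(1/362)*171949) + 961 = (2946405 + 13240073/362) + 961 = 1079838683/362 + 961 = 1080186565/362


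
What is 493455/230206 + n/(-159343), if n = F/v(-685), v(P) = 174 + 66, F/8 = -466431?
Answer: 2601511832/1160813755 ≈ 2.2411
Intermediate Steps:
F = -3731448 (F = 8*(-466431) = -3731448)
v(P) = 240
n = -155477/10 (n = -3731448/240 = -3731448*1/240 = -155477/10 ≈ -15548.)
493455/230206 + n/(-159343) = 493455/230206 - 155477/10/(-159343) = 493455*(1/230206) - 155477/10*(-1/159343) = 493455/230206 + 155477/1593430 = 2601511832/1160813755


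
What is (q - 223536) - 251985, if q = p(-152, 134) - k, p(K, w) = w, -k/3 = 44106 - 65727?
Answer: -540250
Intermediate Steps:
k = 64863 (k = -3*(44106 - 65727) = -3*(-21621) = 64863)
q = -64729 (q = 134 - 1*64863 = 134 - 64863 = -64729)
(q - 223536) - 251985 = (-64729 - 223536) - 251985 = -288265 - 251985 = -540250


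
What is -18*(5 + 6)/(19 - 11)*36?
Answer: -891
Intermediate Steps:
-18*(5 + 6)/(19 - 11)*36 = -198/8*36 = -18*11/8*36 = -99/4*36 = -891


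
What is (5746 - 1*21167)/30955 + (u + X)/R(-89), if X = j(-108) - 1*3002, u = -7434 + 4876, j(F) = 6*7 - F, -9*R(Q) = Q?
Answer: -1508571419/2754995 ≈ -547.58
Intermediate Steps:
R(Q) = -Q/9
j(F) = 42 - F
u = -2558
X = -2852 (X = (42 - 1*(-108)) - 1*3002 = (42 + 108) - 3002 = 150 - 3002 = -2852)
(5746 - 1*21167)/30955 + (u + X)/R(-89) = (5746 - 1*21167)/30955 + (-2558 - 2852)/((-⅑*(-89))) = (5746 - 21167)*(1/30955) - 5410/89/9 = -15421*1/30955 - 5410*9/89 = -15421/30955 - 48690/89 = -1508571419/2754995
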